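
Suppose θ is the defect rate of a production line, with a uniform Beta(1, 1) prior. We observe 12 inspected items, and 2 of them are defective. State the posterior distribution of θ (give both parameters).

Posterior: Beta(3, 11)

Observing 2 successes and 10 failures updates Beta(1, 1) by adding the success and failure counts to the two shape parameters: α = 1+2 = 3, β = 1+10 = 11.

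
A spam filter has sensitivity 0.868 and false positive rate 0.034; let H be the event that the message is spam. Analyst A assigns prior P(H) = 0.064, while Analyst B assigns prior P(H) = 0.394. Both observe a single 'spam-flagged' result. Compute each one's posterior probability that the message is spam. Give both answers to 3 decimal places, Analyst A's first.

Analyst A: 0.636; Analyst B: 0.943

The likelihood ratio for a 'spam-flagged' result is 0.868/0.034 = 25.529.
Analyst A: prior odds 0.064/0.936 = 0.068376; posterior odds 1.7456; posterior probability 0.636.
Analyst B: prior odds 0.394/0.606 = 0.65017; posterior odds 16.598; posterior probability 0.943.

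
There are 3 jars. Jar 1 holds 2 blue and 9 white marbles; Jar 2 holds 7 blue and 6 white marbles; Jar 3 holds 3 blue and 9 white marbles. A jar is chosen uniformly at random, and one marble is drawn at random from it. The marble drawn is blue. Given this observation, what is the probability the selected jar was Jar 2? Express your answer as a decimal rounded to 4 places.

Posterior probability ≈ 0.5550

Tabulate prior·likelihood by source: [1] prior 0.333333, lik 0.1818, product 0.06061; [2] prior 0.333333, lik 0.5385, product 0.1795; [3] prior 0.333333, lik 0.25, product 0.08333.
Normalizing constant = 0.32343; the posterior for Jar 2 is its product over the sum, 0.1795/0.32343 = 0.5550.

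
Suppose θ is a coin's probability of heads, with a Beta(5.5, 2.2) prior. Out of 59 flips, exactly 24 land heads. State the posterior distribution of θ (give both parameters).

Posterior: Beta(29.5, 37.2)

The binomial likelihood is conjugate to the Beta prior: with 24 successes and 35 failures, the posterior is Beta(5.5+24, 2.2+35) = Beta(29.5, 37.2).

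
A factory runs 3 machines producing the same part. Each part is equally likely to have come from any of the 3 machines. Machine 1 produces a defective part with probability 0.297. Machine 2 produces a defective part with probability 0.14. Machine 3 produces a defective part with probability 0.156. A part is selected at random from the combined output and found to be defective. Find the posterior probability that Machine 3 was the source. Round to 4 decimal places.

Posterior probability ≈ 0.2631

Tabulate prior·likelihood by source: [1] prior 0.333333, lik 0.297, product 0.09900; [2] prior 0.333333, lik 0.14, product 0.04667; [3] prior 0.333333, lik 0.156, product 0.05200.
Normalizing constant = 0.19767; the posterior for Machine 3 is its product over the sum, 0.05200/0.19767 = 0.2631.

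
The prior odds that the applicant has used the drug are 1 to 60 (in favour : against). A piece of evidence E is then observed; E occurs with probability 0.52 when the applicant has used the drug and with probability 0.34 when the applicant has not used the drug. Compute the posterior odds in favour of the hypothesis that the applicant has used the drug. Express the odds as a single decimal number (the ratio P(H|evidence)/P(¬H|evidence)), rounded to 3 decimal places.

Posterior odds ≈ 0.025

Prior odds = 1/60 = 0.016667. In log-odds, ln(0.016667) = -4.0943.
Add log likelihood ratio: ln(1.5294) = 0.42488.
Posterior log-odds = -3.6695, so posterior odds = exp(-3.6695) = 0.025490.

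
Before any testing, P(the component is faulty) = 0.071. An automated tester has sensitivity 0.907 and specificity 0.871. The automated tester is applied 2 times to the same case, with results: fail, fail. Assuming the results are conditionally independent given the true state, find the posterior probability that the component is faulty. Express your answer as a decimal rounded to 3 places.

Let H be the event that the component is faulty; start with P(H) = 0.071. P('fail'|H) = 0.907, P('fail'|¬H) = 0.129.
Update on result 1 ('fail'): P(H) ← 0.907·0.0710 / (0.907·0.0710 + 0.129·0.9290) = 0.064397/0.18424 = 0.3495.
Update on result 2 ('fail'): P(H) ← 0.907·0.3495 / (0.907·0.3495 + 0.129·0.6505) = 0.31703/0.40094 = 0.7907.

Posterior P(H) ≈ 0.791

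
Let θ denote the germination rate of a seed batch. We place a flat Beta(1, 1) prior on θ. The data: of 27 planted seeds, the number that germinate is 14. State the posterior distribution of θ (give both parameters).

The binomial likelihood is conjugate to the Beta prior: with 14 successes and 13 failures, the posterior is Beta(1+14, 1+13) = Beta(15, 14).

Posterior: Beta(15, 14)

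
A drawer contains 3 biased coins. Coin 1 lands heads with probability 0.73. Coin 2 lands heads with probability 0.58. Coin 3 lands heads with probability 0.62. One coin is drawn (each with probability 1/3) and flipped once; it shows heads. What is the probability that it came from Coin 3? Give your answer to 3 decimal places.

Tabulate prior·likelihood by source: [1] prior 0.333333, lik 0.73, product 0.2433; [2] prior 0.333333, lik 0.58, product 0.1933; [3] prior 0.333333, lik 0.62, product 0.2067.
Normalizing constant = 0.64333; the posterior for Coin 3 is its product over the sum, 0.2067/0.64333 = 0.321.

Posterior probability ≈ 0.321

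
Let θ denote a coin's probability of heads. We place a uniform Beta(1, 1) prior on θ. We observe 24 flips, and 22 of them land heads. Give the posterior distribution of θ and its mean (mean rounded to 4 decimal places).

Posterior: Beta(23, 3); mean ≈ 0.8846

The binomial likelihood is conjugate to the Beta prior: with 22 successes and 2 failures, the posterior is Beta(1+22, 1+2) = Beta(23, 3).
E[θ | data] = 23/(23+3) = 0.8846.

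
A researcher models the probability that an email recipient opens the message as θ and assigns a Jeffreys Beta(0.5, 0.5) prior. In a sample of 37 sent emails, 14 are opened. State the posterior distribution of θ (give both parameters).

Posterior: Beta(14.5, 23.5)

Observing 14 successes and 23 failures updates Beta(0.5, 0.5) by adding the success and failure counts to the two shape parameters: α = 0.5+14 = 14.5, β = 0.5+23 = 23.5.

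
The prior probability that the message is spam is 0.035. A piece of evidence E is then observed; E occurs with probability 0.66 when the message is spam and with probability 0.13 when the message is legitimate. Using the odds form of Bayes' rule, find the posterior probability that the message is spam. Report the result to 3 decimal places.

Prior odds = 0.035/(1−0.035) = 0.036269.
Likelihood ratio for E = 0.66/0.13 = 5.0769.
Posterior odds = prior odds × LR = 0.18414.
Posterior probability = odds/(1+odds) = 0.18414/1.1841 = 0.156.

Posterior probability ≈ 0.156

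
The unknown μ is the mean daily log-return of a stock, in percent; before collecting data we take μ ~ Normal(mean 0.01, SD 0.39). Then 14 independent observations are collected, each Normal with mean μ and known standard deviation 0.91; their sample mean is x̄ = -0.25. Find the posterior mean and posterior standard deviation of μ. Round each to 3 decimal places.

Prior precision 1/τ₀² = 1/0.39² = 6.57462; data precision n/σ² = 14/0.91² = 16.9062.
Posterior precision = 6.57462 + 16.9062 = 23.4808, giving posterior SD = 1/√23.4808 = 0.206.
Posterior mean = (6.57462·0.01 + 16.9062·-0.25) / 23.4808 = -0.177.

Posterior mean ≈ -0.177; posterior SD ≈ 0.206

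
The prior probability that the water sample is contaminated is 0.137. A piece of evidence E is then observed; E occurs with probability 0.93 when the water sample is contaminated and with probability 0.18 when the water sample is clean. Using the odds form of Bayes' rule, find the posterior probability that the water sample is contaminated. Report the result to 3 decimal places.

Posterior probability ≈ 0.451

Prior odds = 0.137/(1−0.137) = 0.15875. In log-odds, ln(0.15875) = -1.8404.
Add log likelihood ratio: ln(5.1667) = 1.6422.
Posterior log-odds = -0.19821, so posterior odds = exp(-0.19821) = 0.82020. Converting, P(H|E) = 0.82020/1.8202 = 0.451.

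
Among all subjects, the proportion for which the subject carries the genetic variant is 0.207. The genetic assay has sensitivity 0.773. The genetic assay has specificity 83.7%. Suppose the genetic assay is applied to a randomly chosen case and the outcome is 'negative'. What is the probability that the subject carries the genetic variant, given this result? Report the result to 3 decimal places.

Write H for 'the subject carries the genetic variant'. Prior odds H:¬H = 0.207/0.793 = 0.26103. For the 'negative' outcome, the likelihood ratio is 0.227/0.837 = 0.27121.
Posterior odds = 0.26103 × 0.27121 = 0.070794, so P(H|E) = 0.070794/(1+0.070794) = 0.066.

P(H | E) ≈ 0.066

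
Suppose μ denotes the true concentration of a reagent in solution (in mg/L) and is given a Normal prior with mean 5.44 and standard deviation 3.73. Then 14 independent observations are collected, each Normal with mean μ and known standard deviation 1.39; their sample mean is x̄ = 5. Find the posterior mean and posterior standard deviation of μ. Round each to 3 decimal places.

Posterior mean ≈ 5.004; posterior SD ≈ 0.370

With known σ, the Normal prior is conjugate. Weight on the data is w = (n/σ²)/(n/σ² + 1/τ₀²) = 7.24600/(7.24600+0.0718757) = 0.99018.
Posterior mean = w·x̄ + (1−w)·μ₀ = 0.99018·5 + 0.0098219·5.44 = 5.004. Posterior variance = 1/(7.24600+0.0718757) = 0.136652, so SD = 0.370.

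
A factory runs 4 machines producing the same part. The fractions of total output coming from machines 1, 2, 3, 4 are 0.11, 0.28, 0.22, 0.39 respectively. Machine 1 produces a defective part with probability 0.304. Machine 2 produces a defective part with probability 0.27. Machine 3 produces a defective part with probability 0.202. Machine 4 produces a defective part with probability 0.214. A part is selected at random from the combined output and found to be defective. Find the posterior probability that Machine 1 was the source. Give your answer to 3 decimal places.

Tabulate prior·likelihood by source: [1] prior 0.11, lik 0.304, product 0.03344; [2] prior 0.28, lik 0.27, product 0.07560; [3] prior 0.22, lik 0.202, product 0.04444; [4] prior 0.39, lik 0.214, product 0.08346.
Normalizing constant = 0.23694; the posterior for Machine 1 is its product over the sum, 0.03344/0.23694 = 0.141.

Posterior probability ≈ 0.141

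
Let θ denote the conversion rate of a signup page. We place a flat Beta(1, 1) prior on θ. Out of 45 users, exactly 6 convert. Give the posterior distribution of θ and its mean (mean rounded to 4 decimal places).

Observing 6 successes and 39 failures updates Beta(1, 1) by adding the success and failure counts to the two shape parameters: α = 1+6 = 7, β = 1+39 = 40.
E[θ | data] = 7/(7+40) = 0.1489.

Posterior: Beta(7, 40); mean ≈ 0.1489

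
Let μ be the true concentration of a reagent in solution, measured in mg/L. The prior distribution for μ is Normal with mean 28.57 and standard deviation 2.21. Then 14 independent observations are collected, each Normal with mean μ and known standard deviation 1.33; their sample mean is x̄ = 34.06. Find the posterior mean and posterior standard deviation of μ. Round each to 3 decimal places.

Posterior mean ≈ 33.922; posterior SD ≈ 0.351

With known σ, the Normal prior is conjugate. Weight on the data is w = (n/σ²)/(n/σ² + 1/τ₀²) = 7.91452/(7.91452+0.204746) = 0.97478.
Posterior mean = w·x̄ + (1−w)·μ₀ = 0.97478·34.06 + 0.025217·28.57 = 33.922. Posterior variance = 1/(7.91452+0.204746) = 0.123164, so SD = 0.351.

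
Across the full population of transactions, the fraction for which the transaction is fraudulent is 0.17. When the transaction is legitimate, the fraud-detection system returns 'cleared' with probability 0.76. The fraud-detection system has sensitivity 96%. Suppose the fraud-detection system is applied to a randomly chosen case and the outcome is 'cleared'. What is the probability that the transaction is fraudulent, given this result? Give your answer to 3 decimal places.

P(H | E) ≈ 0.011

Let H be the event that the transaction is fraudulent. P(H) = 0.17, so P(¬H) = 0.83. With E the 'cleared' result, P(E|H) = 0.04 and P(E|¬H) = 0.76.
P(E) = 0.04·0.17 + 0.76·0.83 = 0.0068000 + 0.63080 = 0.63760.
By Bayes' theorem, P(H|E) = 0.0068000 / 0.63760 = 0.011.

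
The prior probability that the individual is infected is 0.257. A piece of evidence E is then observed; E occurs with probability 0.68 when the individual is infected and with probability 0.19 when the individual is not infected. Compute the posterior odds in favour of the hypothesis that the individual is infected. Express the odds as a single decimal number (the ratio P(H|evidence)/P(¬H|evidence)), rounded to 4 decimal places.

Prior odds = 0.257/(1−0.257) = 0.34590. In log-odds, ln(0.34590) = -1.0616.
Add log likelihood ratio: ln(3.5789) = 1.2751.
Posterior log-odds = 0.21345, so posterior odds = exp(0.21345) = 1.2379.

Posterior odds ≈ 1.2379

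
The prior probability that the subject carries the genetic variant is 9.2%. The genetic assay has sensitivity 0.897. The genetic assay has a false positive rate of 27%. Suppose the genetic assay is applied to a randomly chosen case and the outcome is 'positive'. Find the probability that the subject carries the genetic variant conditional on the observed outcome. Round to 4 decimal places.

Write H for 'the subject carries the genetic variant'. Prior odds H:¬H = 0.092/0.908 = 0.10132. For the 'positive' outcome, the likelihood ratio is 0.897/0.27 = 3.3222.
Posterior odds = 0.10132 × 3.3222 = 0.33661, so P(H|E) = 0.33661/(1+0.33661) = 0.2518.

P(H | E) ≈ 0.2518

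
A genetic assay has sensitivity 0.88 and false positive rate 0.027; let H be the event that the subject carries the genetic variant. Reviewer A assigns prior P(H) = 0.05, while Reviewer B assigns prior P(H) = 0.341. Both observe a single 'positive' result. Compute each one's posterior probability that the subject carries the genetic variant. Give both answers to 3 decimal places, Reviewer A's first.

Reviewer A: 0.632; Reviewer B: 0.944

P('+'|H) = 0.88, P('+'|¬H) = 0.027.
Reviewer A: numerator 0.88·0.05 = 0.044000; evidence = 0.044000+0.027·0.95 = 0.069650; posterior = 0.632.
Reviewer B: numerator 0.88·0.341 = 0.30008; evidence = 0.30008+0.027·0.659 = 0.31787; posterior = 0.944.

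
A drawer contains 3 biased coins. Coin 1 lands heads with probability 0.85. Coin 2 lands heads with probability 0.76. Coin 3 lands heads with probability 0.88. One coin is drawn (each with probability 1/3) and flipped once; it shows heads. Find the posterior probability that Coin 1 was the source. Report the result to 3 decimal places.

Posterior probability ≈ 0.341

Tabulate prior·likelihood by source: [1] prior 0.333333, lik 0.85, product 0.2833; [2] prior 0.333333, lik 0.76, product 0.2533; [3] prior 0.333333, lik 0.88, product 0.2933.
Normalizing constant = 0.83000; the posterior for Coin 1 is its product over the sum, 0.2833/0.83000 = 0.341.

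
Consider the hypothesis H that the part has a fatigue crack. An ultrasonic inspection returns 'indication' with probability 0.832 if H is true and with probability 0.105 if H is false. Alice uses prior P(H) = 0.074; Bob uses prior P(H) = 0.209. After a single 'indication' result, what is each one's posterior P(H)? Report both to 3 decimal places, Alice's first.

The likelihood ratio for an 'indication' result is 0.832/0.105 = 7.9238.
Alice: prior odds 0.074/0.926 = 0.079914; posterior odds 0.63322; posterior probability 0.388.
Bob: prior odds 0.209/0.791 = 0.26422; posterior odds 2.0936; posterior probability 0.677.

Alice: 0.388; Bob: 0.677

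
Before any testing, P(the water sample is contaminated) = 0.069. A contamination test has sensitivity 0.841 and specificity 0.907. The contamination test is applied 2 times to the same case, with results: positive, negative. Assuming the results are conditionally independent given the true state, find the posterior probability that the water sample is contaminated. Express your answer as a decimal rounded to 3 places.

Let H be the event that the water sample is contaminated; start with P(H) = 0.069. P('positive'|H) = 0.841, P('positive'|¬H) = 0.093.
Update on result 1 ('positive'): P(H) ← 0.841·0.0690 / (0.841·0.0690 + 0.093·0.9310) = 0.058029/0.14461 = 0.4013.
Update on result 2 ('negative'): P(H) ← 0.159·0.4013 / (0.159·0.4013 + 0.907·0.5987) = 0.063803/0.60685 = 0.1051.

Posterior P(H) ≈ 0.105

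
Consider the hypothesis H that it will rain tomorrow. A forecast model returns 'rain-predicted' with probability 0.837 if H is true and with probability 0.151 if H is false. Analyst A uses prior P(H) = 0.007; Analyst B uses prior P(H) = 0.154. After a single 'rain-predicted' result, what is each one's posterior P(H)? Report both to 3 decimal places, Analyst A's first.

Analyst A: 0.038; Analyst B: 0.502

P('+'|H) = 0.837, P('+'|¬H) = 0.151.
Analyst A: numerator 0.837·0.007 = 0.0058590; evidence = 0.0058590+0.151·0.993 = 0.15580; posterior = 0.038.
Analyst B: numerator 0.837·0.154 = 0.12890; evidence = 0.12890+0.151·0.846 = 0.25664; posterior = 0.502.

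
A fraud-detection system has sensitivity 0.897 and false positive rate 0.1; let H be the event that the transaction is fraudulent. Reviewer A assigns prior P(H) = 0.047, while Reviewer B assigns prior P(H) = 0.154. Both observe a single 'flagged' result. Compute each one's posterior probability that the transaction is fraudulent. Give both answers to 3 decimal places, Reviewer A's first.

Reviewer A: 0.307; Reviewer B: 0.620

The likelihood ratio for a 'flagged' result is 0.897/0.1 = 8.9700.
Reviewer A: prior odds 0.047/0.953 = 0.049318; posterior odds 0.44238; posterior probability 0.307.
Reviewer B: prior odds 0.154/0.846 = 0.18203; posterior odds 1.6328; posterior probability 0.620.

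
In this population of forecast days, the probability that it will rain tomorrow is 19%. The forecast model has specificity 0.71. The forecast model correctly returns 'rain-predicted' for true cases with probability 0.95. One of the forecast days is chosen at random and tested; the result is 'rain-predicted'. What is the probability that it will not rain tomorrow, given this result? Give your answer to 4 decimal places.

P(¬H | E) ≈ 0.5655

Let H be the event that it will rain tomorrow. P(H) = 0.19, so P(¬H) = 0.81. With E the 'rain-predicted' result, P(E|H) = 0.95 and P(E|¬H) = 0.29.
P(E) = 0.95·0.19 + 0.29·0.81 = 0.18050 + 0.23490 = 0.41540.
By Bayes' theorem, P(H|E) = 0.18050 / 0.41540 = 0.4345. Hence P(¬H|E) = 1 − 0.4345 = 0.5655.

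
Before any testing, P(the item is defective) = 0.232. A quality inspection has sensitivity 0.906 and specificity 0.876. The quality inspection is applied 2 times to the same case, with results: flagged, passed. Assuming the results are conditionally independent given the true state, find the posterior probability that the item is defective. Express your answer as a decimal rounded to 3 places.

Let H be the event that the item is defective; start with P(H) = 0.232. P('flagged'|H) = 0.906, P('flagged'|¬H) = 0.124.
Update on result 1 ('flagged'): P(H) ← 0.906·0.2320 / (0.906·0.2320 + 0.124·0.7680) = 0.21019/0.30542 = 0.6882.
Update on result 2 ('passed'): P(H) ← 0.094·0.6882 / (0.094·0.6882 + 0.876·0.3118) = 0.064691/0.33783 = 0.1915.

Posterior P(H) ≈ 0.191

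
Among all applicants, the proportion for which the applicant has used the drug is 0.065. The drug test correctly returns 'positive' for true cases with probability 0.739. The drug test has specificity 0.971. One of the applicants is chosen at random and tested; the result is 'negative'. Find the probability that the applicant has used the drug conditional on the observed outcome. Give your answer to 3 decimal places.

P(H | E) ≈ 0.018

Write H for 'the applicant has used the drug'. Prior odds H:¬H = 0.065/0.935 = 0.069519. For the 'negative' outcome, the likelihood ratio is 0.261/0.971 = 0.26880.
Posterior odds = 0.069519 × 0.26880 = 0.018686, so P(H|E) = 0.018686/(1+0.018686) = 0.018.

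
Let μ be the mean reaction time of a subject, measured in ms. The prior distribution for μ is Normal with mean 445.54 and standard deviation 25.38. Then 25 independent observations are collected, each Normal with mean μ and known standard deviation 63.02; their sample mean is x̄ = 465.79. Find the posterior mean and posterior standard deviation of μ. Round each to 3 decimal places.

With known σ, the Normal prior is conjugate. Weight on the data is w = (n/σ²)/(n/σ² + 1/τ₀²) = 0.00629482/(0.00629482+0.00155245) = 0.80217.
Posterior mean = w·x̄ + (1−w)·μ₀ = 0.80217·465.79 + 0.19783·445.54 = 461.784. Posterior variance = 1/(0.00629482+0.00155245) = 127.433, so SD = 11.289.

Posterior mean ≈ 461.784; posterior SD ≈ 11.289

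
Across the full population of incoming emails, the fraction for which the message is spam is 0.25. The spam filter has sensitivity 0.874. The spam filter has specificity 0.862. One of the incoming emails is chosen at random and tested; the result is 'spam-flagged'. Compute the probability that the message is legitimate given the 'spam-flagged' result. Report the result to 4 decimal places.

Write H for 'the message is spam'. Prior odds H:¬H = 0.25/0.75 = 0.33333. For the 'spam-flagged' outcome, the likelihood ratio is 0.874/0.138 = 6.3333.
Posterior odds = 0.33333 × 6.3333 = 2.1111, so P(H|E) = 2.1111/(1+2.1111) = 0.6786. Then P(¬H|E) = 1 − 0.6786 = 0.3214.

P(¬H | E) ≈ 0.3214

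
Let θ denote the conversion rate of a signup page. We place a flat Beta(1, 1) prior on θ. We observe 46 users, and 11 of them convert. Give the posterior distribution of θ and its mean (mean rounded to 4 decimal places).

The binomial likelihood is conjugate to the Beta prior: with 11 successes and 35 failures, the posterior is Beta(1+11, 1+35) = Beta(12, 36).
Posterior mean = α/(α+β) = 12/48 = 0.2500.

Posterior: Beta(12, 36); mean ≈ 0.2500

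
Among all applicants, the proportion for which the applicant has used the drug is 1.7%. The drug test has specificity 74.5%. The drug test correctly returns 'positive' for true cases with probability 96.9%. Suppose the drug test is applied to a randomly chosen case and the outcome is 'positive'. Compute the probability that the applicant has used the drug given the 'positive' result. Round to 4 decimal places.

P(H | E) ≈ 0.0617

Write H for 'the applicant has used the drug'. Prior odds H:¬H = 0.017/0.983 = 0.017294. For the 'positive' outcome, the likelihood ratio is 0.969/0.255 = 3.8000.
Posterior odds = 0.017294 × 3.8000 = 0.065717, so P(H|E) = 0.065717/(1+0.065717) = 0.0617.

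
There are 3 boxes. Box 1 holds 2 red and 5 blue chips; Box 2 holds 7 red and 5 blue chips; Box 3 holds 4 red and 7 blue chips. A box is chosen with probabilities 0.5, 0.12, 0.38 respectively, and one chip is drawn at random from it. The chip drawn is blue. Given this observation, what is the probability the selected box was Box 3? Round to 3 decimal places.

Posterior probability ≈ 0.373

P(blue|Box 1) = 0.7143; P(blue|Box 2) = 0.4167; P(blue|Box 3) = 0.6364.
Prior × likelihood for each source: 0.5·0.7143=0.3571, 0.12·0.4167=0.05000, 0.38·0.6364=0.2418. Summing gives P(blue) = 0.64896.
P(Box 3 | blue) = 0.2418 / 0.64896 = 0.373.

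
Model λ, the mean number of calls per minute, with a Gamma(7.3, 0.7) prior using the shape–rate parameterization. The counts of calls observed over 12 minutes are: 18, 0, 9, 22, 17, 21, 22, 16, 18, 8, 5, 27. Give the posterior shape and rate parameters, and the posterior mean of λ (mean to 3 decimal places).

Posterior: Gamma(shape=190.3, rate=12.7); mean ≈ 14.984

Total count ∑xᵢ = 183 over n = 12 minutes.
Gamma is conjugate to the Poisson likelihood: posterior is Gamma(shape = 7.3+183 = 190.3, rate = 0.7+12 = 12.7).
E[λ | data] = 190.3/12.7 = 14.984.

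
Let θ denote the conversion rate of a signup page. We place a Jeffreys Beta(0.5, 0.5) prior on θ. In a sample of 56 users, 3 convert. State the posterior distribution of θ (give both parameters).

The binomial likelihood is conjugate to the Beta prior: with 3 successes and 53 failures, the posterior is Beta(0.5+3, 0.5+53) = Beta(3.5, 53.5).

Posterior: Beta(3.5, 53.5)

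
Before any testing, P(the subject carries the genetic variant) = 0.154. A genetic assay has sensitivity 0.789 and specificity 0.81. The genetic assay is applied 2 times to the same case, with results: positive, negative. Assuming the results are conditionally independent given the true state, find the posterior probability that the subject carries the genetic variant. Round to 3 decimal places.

Posterior P(H) ≈ 0.165

With H the event that the subject carries the genetic variant, the joint likelihood of the observed sequence is P(data|H) = 0.789·0.211 = 0.16648 and P(data|¬H) = 0.19·0.81 = 0.15390.
Bayes: P(H|data) = 0.154·0.16648 / (0.154·0.16648 + 0.846·0.15390) = 0.025638/0.15584 = 0.1645.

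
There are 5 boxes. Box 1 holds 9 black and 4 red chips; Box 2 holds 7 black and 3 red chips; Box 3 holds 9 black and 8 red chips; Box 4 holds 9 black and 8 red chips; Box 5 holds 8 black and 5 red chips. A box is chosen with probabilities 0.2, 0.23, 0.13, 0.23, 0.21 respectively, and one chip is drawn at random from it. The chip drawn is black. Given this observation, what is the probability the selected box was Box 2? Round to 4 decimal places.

Posterior probability ≈ 0.2600

Tabulate prior·likelihood by source: [1] prior 0.2, lik 0.6923, product 0.1385; [2] prior 0.23, lik 0.7, product 0.1610; [3] prior 0.13, lik 0.5294, product 0.06882; [4] prior 0.23, lik 0.5294, product 0.1218; [5] prior 0.21, lik 0.6154, product 0.1292.
Normalizing constant = 0.61928; the posterior for Box 2 is its product over the sum, 0.1610/0.61928 = 0.2600.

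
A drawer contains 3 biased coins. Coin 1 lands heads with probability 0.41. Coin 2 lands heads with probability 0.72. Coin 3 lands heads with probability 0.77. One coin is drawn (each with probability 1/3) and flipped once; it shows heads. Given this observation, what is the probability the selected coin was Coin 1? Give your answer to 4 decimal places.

Posterior probability ≈ 0.2158

Tabulate prior·likelihood by source: [1] prior 0.333333, lik 0.41, product 0.1367; [2] prior 0.333333, lik 0.72, product 0.2400; [3] prior 0.333333, lik 0.77, product 0.2567.
Normalizing constant = 0.63333; the posterior for Coin 1 is its product over the sum, 0.1367/0.63333 = 0.2158.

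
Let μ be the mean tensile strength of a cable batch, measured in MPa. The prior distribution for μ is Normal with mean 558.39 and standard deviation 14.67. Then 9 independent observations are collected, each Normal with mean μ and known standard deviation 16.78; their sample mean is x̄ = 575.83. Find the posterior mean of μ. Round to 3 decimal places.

Posterior mean ≈ 573.616

Prior precision 1/τ₀² = 1/14.67² = 0.00464665; data precision n/σ² = 9/16.78² = 0.0319638.
Posterior precision = 0.00464665 + 0.0319638 = 0.0366105.
Posterior mean = (0.00464665·558.39 + 0.0319638·575.83) / 0.0366105 = 573.616.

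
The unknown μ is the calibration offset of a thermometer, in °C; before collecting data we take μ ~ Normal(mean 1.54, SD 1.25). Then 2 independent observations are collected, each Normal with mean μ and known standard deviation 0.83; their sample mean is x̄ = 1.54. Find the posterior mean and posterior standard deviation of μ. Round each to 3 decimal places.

With known σ, the Normal prior is conjugate. Weight on the data is w = (n/σ²)/(n/σ² + 1/τ₀²) = 2.90318/(2.90318+0.640000) = 0.81937.
Posterior mean = w·x̄ + (1−w)·μ₀ = 0.81937·1.54 + 0.18063·1.54 = 1.540. Posterior variance = 1/(2.90318+0.640000) = 0.282232, so SD = 0.531.

Posterior mean ≈ 1.540; posterior SD ≈ 0.531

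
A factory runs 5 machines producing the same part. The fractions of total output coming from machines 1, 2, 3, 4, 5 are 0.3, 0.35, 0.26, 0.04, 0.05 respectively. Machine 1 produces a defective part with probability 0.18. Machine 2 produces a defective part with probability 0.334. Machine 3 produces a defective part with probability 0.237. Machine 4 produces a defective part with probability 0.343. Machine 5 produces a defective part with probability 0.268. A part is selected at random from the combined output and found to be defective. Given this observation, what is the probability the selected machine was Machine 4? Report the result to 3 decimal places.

P(defective|M1) = 0.18; P(defective|M2) = 0.334; P(defective|M3) = 0.237; P(defective|M4) = 0.343; P(defective|M5) = 0.268.
Prior × likelihood for each source: 0.3·0.18=0.05400, 0.35·0.334=0.1169, 0.26·0.237=0.06162, 0.04·0.343=0.01372, 0.05·0.268=0.01340. Summing gives P(defective) = 0.25964.
P(Machine 4 | defective) = 0.01372 / 0.25964 = 0.053.

Posterior probability ≈ 0.053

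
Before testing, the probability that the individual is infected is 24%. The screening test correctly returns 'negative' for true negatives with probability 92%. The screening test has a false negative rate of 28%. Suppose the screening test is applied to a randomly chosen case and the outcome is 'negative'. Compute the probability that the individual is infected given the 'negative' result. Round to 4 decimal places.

P(H | E) ≈ 0.0877

Write H for 'the individual is infected'. Prior odds H:¬H = 0.24/0.76 = 0.31579. For the 'negative' outcome, the likelihood ratio is 0.28/0.92 = 0.30435.
Posterior odds = 0.31579 × 0.30435 = 0.096110, so P(H|E) = 0.096110/(1+0.096110) = 0.0877.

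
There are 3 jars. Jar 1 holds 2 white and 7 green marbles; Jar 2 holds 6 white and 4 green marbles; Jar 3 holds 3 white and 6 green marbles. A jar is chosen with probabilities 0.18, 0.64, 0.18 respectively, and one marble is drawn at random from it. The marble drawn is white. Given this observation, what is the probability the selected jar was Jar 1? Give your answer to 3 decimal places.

Posterior probability ≈ 0.083

Tabulate prior·likelihood by source: [1] prior 0.18, lik 0.2222, product 0.04000; [2] prior 0.64, lik 0.6, product 0.3840; [3] prior 0.18, lik 0.3333, product 0.06000.
Normalizing constant = 0.48400; the posterior for Jar 1 is its product over the sum, 0.04000/0.48400 = 0.083.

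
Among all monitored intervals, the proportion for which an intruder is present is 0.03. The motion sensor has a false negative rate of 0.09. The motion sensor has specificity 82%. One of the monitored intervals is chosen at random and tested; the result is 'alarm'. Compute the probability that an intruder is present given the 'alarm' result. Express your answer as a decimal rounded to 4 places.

Let H be the event that an intruder is present. P(H) = 0.03, so P(¬H) = 0.97. With E the 'alarm' result, P(E|H) = 0.91 and P(E|¬H) = 0.18.
P(E) = 0.91·0.03 + 0.18·0.97 = 0.027300 + 0.17460 = 0.20190.
By Bayes' theorem, P(H|E) = 0.027300 / 0.20190 = 0.1352.

P(H | E) ≈ 0.1352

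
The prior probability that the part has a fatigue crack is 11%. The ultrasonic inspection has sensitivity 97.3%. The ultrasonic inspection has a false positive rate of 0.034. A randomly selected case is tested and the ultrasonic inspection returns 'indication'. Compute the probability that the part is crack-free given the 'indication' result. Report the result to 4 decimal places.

P(¬H | E) ≈ 0.2204

Let H be the event that the part has a fatigue crack. P(H) = 0.11, so P(¬H) = 0.89. With E the 'indication' result, P(E|H) = 0.973 and P(E|¬H) = 0.034.
P(E) = 0.973·0.11 + 0.034·0.89 = 0.10703 + 0.030260 = 0.13729.
By Bayes' theorem, P(H|E) = 0.10703 / 0.13729 = 0.7796. Hence P(¬H|E) = 1 − 0.7796 = 0.2204.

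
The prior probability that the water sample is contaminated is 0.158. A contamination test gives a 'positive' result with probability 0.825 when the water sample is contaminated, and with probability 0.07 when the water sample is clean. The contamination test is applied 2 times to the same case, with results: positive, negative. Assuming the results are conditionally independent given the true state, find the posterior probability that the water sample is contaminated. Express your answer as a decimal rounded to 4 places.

Posterior P(H) ≈ 0.2939

With H the event that the water sample is contaminated, the joint likelihood of the observed sequence is P(data|H) = 0.825·0.175 = 0.14437 and P(data|¬H) = 0.07·0.93 = 0.065100.
Bayes: P(H|data) = 0.158·0.14437 / (0.158·0.14437 + 0.842·0.065100) = 0.022811/0.077625 = 0.2939.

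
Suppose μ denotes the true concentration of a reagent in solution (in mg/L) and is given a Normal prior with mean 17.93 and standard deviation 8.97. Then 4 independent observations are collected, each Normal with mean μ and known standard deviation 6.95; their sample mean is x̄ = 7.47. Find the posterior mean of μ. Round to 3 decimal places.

Posterior mean ≈ 8.835

Prior precision 1/τ₀² = 1/8.97² = 0.0124284; data precision n/σ² = 4/6.95² = 0.0828114.
Posterior precision = 0.0124284 + 0.0828114 = 0.0952398.
Posterior mean = (0.0124284·17.93 + 0.0828114·7.47) / 0.0952398 = 8.835.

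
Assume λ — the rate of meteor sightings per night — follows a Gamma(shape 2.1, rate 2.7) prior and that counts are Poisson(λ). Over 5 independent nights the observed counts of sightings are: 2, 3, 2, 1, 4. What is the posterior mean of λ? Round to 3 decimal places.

Total count ∑xᵢ = 12 over n = 5 nights.
Gamma is conjugate to the Poisson likelihood: posterior is Gamma(shape = 2.1+12 = 14.1, rate = 2.7+5 = 7.7).
Posterior mean = shape/rate = 14.1/7.7 = 1.831.

Posterior mean ≈ 1.831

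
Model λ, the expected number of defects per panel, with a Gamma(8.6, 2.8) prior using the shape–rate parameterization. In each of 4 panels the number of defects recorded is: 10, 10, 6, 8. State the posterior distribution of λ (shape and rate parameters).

Posterior: Gamma(shape=42.6, rate=6.8)

The Poisson likelihood adds the total count to the shape and the number of exposure periods to the rate. Here ∑xᵢ = 34 and n = 4, so shape 8.6→42.6 and rate 2.8→6.8.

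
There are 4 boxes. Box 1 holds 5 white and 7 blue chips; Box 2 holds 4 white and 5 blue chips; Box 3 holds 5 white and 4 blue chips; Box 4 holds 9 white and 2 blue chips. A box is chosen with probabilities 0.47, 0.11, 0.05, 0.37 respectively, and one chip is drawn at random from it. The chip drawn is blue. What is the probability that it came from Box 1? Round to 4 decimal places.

Posterior probability ≈ 0.6454

Tabulate prior·likelihood by source: [1] prior 0.47, lik 0.5833, product 0.2742; [2] prior 0.11, lik 0.5556, product 0.06111; [3] prior 0.05, lik 0.4444, product 0.02222; [4] prior 0.37, lik 0.1818, product 0.06727.
Normalizing constant = 0.42477; the posterior for Box 1 is its product over the sum, 0.2742/0.42477 = 0.6454.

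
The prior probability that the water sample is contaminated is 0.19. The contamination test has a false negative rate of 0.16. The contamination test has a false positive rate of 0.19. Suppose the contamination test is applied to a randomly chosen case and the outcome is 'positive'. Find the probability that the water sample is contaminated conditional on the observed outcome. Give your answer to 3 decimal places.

P(H | E) ≈ 0.509

Let H be the event that the water sample is contaminated. P(H) = 0.19, so P(¬H) = 0.81. With E the 'positive' result, P(E|H) = 0.84 and P(E|¬H) = 0.19.
P(E) = 0.84·0.19 + 0.19·0.81 = 0.15960 + 0.15390 = 0.31350.
By Bayes' theorem, P(H|E) = 0.15960 / 0.31350 = 0.509.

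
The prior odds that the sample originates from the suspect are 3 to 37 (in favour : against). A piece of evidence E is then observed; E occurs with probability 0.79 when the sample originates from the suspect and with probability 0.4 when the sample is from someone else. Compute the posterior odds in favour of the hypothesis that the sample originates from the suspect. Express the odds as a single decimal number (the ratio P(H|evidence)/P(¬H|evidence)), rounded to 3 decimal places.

Posterior odds ≈ 0.160

Prior odds = 3/37 = 0.081081.
Likelihood ratio for E = 0.79/0.4 = 1.9750.
Posterior odds = prior odds × LR = 0.16014.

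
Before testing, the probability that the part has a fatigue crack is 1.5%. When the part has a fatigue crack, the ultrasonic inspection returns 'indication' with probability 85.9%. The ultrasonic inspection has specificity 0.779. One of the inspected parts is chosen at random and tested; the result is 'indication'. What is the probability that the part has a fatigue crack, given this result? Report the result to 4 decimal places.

P(H | E) ≈ 0.0559

Let H be the event that the part has a fatigue crack. P(H) = 0.015, so P(¬H) = 0.985. With E the 'indication' result, P(E|H) = 0.859 and P(E|¬H) = 0.221.
P(E) = 0.859·0.015 + 0.221·0.985 = 0.012885 + 0.21768 = 0.23057.
By Bayes' theorem, P(H|E) = 0.012885 / 0.23057 = 0.0559.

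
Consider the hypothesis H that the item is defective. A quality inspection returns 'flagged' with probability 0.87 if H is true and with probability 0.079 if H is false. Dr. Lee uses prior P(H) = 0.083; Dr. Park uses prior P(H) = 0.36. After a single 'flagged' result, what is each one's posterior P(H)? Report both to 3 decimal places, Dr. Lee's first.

Dr. Lee: 0.499; Dr. Park: 0.861

P('+'|H) = 0.87, P('+'|¬H) = 0.079.
Dr. Lee: numerator 0.87·0.083 = 0.072210; evidence = 0.072210+0.079·0.917 = 0.14465; posterior = 0.499.
Dr. Park: numerator 0.87·0.36 = 0.31320; evidence = 0.31320+0.079·0.64 = 0.36376; posterior = 0.861.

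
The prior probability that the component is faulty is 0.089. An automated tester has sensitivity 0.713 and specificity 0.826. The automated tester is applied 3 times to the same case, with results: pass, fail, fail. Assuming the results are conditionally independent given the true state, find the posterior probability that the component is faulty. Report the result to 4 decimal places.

With H the event that the component is faulty, the joint likelihood of the observed sequence is P(data|H) = 0.287·0.713·0.713 = 0.14590 and P(data|¬H) = 0.826·0.174·0.174 = 0.025008.
Bayes: P(H|data) = 0.089·0.14590 / (0.089·0.14590 + 0.911·0.025008) = 0.012985/0.035768 = 0.3630.

Posterior P(H) ≈ 0.3630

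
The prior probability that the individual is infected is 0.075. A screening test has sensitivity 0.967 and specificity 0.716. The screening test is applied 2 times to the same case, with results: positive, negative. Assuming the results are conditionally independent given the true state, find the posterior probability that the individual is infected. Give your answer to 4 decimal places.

Posterior P(H) ≈ 0.0126

Let H be the event that the individual is infected; start with P(H) = 0.075. P('positive'|H) = 0.967, P('positive'|¬H) = 0.284.
Update on result 1 ('positive'): P(H) ← 0.967·0.0750 / (0.967·0.0750 + 0.284·0.9250) = 0.072525/0.33522 = 0.2163.
Update on result 2 ('negative'): P(H) ← 0.033·0.2163 / (0.033·0.2163 + 0.716·0.7837) = 0.0071395/0.56823 = 0.0126.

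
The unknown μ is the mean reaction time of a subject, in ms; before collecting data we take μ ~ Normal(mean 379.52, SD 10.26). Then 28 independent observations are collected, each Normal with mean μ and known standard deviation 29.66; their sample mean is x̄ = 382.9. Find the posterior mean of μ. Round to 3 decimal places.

Prior precision 1/τ₀² = 1/10.26² = 0.00949960; data precision n/σ² = 28/29.66² = 0.0318285.
Posterior precision = 0.00949960 + 0.0318285 = 0.0413281.
Posterior mean = (0.00949960·379.52 + 0.0318285·382.9) / 0.0413281 = 382.123.

Posterior mean ≈ 382.123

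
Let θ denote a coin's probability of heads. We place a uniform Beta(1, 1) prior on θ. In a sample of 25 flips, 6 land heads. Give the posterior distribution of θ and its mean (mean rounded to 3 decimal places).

Posterior: Beta(7, 20); mean ≈ 0.259

The binomial likelihood is conjugate to the Beta prior: with 6 successes and 19 failures, the posterior is Beta(1+6, 1+19) = Beta(7, 20).
E[θ | data] = 7/(7+20) = 0.259.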